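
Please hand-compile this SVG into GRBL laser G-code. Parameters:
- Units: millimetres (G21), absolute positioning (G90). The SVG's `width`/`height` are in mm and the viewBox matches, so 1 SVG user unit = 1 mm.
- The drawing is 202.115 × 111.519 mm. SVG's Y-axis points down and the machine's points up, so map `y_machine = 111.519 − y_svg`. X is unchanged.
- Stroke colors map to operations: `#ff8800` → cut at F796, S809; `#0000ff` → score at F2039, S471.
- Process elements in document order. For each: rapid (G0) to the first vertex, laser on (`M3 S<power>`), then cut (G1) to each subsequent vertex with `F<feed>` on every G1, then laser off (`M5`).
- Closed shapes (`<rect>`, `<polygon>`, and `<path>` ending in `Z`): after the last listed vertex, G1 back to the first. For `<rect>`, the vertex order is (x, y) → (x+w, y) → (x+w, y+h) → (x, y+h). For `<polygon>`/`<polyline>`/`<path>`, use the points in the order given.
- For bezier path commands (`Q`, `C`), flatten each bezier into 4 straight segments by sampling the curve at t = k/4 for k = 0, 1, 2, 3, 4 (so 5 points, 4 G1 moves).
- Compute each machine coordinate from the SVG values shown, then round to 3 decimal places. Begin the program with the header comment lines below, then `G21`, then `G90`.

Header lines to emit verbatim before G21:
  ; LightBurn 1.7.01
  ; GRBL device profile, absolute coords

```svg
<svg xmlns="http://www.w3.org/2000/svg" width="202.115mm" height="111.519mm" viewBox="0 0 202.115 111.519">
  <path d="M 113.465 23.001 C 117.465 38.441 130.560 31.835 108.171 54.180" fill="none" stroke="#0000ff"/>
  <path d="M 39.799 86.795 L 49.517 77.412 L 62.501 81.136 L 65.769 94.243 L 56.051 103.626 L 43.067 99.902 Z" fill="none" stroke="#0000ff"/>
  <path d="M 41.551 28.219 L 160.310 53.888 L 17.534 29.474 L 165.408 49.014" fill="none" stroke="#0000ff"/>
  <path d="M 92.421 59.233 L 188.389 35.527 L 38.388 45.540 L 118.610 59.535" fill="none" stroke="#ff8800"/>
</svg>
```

; LightBurn 1.7.01
; GRBL device profile, absolute coords
G21
G90
G0 X113.465 Y88.518
M3 S471
G1 X117.474 Y80.275 F2039
G1 X120.714 Y75.518 F2039
G1 X119.006 Y69.466 F2039
G1 X108.171 Y57.339 F2039
M5
G0 X39.799 Y24.724
M3 S471
G1 X49.517 Y34.107 F2039
G1 X62.501 Y30.383 F2039
G1 X65.769 Y17.276 F2039
G1 X56.051 Y7.893 F2039
G1 X43.067 Y11.617 F2039
G1 X39.799 Y24.724 F2039
M5
G0 X41.551 Y83.300
M3 S471
G1 X160.310 Y57.631 F2039
G1 X17.534 Y82.045 F2039
G1 X165.408 Y62.505 F2039
M5
G0 X92.421 Y52.286
M3 S809
G1 X188.389 Y75.992 F796
G1 X38.388 Y65.979 F796
G1 X118.610 Y51.984 F796
M5

Since the viewBox matches the mm dimensions, user units are millimetres directly. The only transform is the Y-flip y_m = 111.519 − y_svg.

Shape 1 is a cubic bezier drawn with `<path>`. Its stroke #0000ff means score at S471, F2039. After flipping Y the toolpath is (113.465,88.518) → (117.474,80.275) → (120.714,75.518) → (119.006,69.466) → (108.171,57.339).

Shape 2 is a regular polygon drawn with `<path>`. Its stroke #0000ff means score at S471, F2039. After flipping Y the toolpath is (39.799,24.724) → (49.517,34.107) → (62.501,30.383) → (65.769,17.276) → (56.051,7.893) → (43.067,11.617) → (39.799,24.724), returning to the start.

Shape 3 is a open polyline drawn with `<path>`. Its stroke #0000ff means score at S471, F2039. After flipping Y the toolpath is (41.551,83.300) → (160.310,57.631) → (17.534,82.045) → (165.408,62.505).

Shape 4 is a open polyline drawn with `<path>`. Its stroke #ff8800 means cut at S809, F796. After flipping Y the toolpath is (92.421,52.286) → (188.389,75.992) → (38.388,65.979) → (118.610,51.984).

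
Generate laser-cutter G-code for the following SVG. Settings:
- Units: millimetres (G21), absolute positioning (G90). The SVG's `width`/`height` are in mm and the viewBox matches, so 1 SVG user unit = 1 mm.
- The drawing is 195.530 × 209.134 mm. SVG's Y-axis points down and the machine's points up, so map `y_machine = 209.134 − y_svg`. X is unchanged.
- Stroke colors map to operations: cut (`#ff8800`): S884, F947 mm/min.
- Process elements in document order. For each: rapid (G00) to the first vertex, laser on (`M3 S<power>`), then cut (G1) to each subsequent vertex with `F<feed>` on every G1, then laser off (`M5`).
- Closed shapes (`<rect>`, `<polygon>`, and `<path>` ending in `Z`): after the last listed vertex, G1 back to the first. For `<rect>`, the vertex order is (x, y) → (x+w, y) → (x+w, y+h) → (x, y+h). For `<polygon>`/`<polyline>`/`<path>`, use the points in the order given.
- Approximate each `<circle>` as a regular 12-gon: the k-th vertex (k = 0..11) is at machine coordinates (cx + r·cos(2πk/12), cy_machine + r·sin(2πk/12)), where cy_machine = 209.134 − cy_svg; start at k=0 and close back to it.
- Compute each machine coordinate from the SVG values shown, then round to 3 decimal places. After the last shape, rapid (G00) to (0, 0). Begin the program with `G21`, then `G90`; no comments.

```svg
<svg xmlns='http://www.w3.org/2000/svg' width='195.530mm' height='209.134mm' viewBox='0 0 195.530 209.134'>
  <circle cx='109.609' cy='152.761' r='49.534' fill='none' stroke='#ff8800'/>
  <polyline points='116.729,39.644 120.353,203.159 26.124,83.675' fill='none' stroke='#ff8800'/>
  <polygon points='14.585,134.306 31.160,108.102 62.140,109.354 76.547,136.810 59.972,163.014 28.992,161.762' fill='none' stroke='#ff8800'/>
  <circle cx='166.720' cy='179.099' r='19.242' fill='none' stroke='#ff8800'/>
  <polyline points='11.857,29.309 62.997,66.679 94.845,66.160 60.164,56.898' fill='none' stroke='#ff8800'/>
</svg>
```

G21
G90
G00 X159.143 Y56.373
M3 S884
G1 X152.507 Y81.140 F947
G1 X134.376 Y99.271 F947
G1 X109.609 Y105.907 F947
G1 X84.842 Y99.271 F947
G1 X66.711 Y81.140 F947
G1 X60.075 Y56.373 F947
G1 X66.711 Y31.606 F947
G1 X84.842 Y13.475 F947
G1 X109.609 Y6.839 F947
G1 X134.376 Y13.475 F947
G1 X152.507 Y31.606 F947
G1 X159.143 Y56.373 F947
M5
G00 X116.729 Y169.490
M3 S884
G1 X120.353 Y5.975 F947
G1 X26.124 Y125.459 F947
M5
G00 X14.585 Y74.828
M3 S884
G1 X31.160 Y101.032 F947
G1 X62.140 Y99.780 F947
G1 X76.547 Y72.324 F947
G1 X59.972 Y46.120 F947
G1 X28.992 Y47.372 F947
G1 X14.585 Y74.828 F947
M5
G00 X185.962 Y30.035
M3 S884
G1 X183.384 Y39.656 F947
G1 X176.341 Y46.699 F947
G1 X166.720 Y49.277 F947
G1 X157.099 Y46.699 F947
G1 X150.056 Y39.656 F947
G1 X147.478 Y30.035 F947
G1 X150.056 Y20.414 F947
G1 X157.099 Y13.371 F947
G1 X166.720 Y10.793 F947
G1 X176.341 Y13.371 F947
G1 X183.384 Y20.414 F947
G1 X185.962 Y30.035 F947
M5
G00 X11.857 Y179.825
M3 S884
G1 X62.997 Y142.455 F947
G1 X94.845 Y142.974 F947
G1 X60.164 Y152.236 F947
M5
G00 X0.000 Y0.000

viewBox `0 0 195.530 209.134` with mm width/height → 1 unit = 1 mm. Flip: y_m = 209.134 − y_svg.

**Shape 1** — `<circle>` circle, stroke `#ff8800` → cut (S884, F947). Machine vertices: (159.143,56.373) → (152.507,81.140) → (134.376,99.271) → (109.609,105.907) → (84.842,99.271) → (66.711,81.140) → (60.075,56.373) → (66.711,31.606) → (84.842,13.475) → (109.609,6.839) → (134.376,13.475) → (152.507,31.606) → (159.143,56.373). Closed: final G1 returns to the first vertex.

**Shape 2** — `<polyline>` open polyline, stroke `#ff8800` → cut (S884, F947). Machine vertices: (116.729,169.490) → (120.353,5.975) → (26.124,125.459). Open path.

**Shape 3** — `<polygon>` regular polygon, stroke `#ff8800` → cut (S884, F947). Machine vertices: (14.585,74.828) → (31.160,101.032) → (62.140,99.780) → (76.547,72.324) → (59.972,46.120) → (28.992,47.372) → (14.585,74.828). Closed: final G1 returns to the first vertex.

**Shape 4** — `<circle>` circle, stroke `#ff8800` → cut (S884, F947). Machine vertices: (185.962,30.035) → (183.384,39.656) → (176.341,46.699) → (166.720,49.277) → (157.099,46.699) → (150.056,39.656) → (147.478,30.035) → (150.056,20.414) → (157.099,13.371) → (166.720,10.793) → (176.341,13.371) → (183.384,20.414) → (185.962,30.035). Closed: final G1 returns to the first vertex.

**Shape 5** — `<polyline>` open polyline, stroke `#ff8800` → cut (S884, F947). Machine vertices: (11.857,179.825) → (62.997,142.455) → (94.845,142.974) → (60.164,152.236). Open path.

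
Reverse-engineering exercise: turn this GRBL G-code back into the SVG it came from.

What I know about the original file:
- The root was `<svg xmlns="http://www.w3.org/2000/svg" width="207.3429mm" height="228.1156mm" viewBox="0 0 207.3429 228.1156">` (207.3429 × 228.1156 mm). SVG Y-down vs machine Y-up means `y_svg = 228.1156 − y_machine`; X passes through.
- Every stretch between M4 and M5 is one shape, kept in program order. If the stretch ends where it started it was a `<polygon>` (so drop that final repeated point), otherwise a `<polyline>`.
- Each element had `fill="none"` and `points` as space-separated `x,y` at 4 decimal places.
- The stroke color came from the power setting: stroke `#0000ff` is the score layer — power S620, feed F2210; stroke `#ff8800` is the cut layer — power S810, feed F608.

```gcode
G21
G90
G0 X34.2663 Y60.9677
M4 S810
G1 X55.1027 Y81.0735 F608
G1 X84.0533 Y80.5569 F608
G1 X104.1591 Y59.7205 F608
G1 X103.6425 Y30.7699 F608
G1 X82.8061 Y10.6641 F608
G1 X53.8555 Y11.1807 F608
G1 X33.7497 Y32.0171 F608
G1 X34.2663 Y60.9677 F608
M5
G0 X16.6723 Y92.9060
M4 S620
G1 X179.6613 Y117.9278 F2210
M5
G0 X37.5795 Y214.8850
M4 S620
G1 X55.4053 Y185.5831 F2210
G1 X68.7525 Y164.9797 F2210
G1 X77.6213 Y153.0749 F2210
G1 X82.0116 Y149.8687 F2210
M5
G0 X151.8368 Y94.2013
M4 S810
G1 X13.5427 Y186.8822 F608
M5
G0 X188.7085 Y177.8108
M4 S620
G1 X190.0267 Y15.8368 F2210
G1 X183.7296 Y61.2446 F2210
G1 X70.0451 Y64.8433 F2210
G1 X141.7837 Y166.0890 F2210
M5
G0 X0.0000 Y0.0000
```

<svg xmlns="http://www.w3.org/2000/svg" width="207.3429mm" height="228.1156mm" viewBox="0 0 207.3429 228.1156">
  <polygon points="34.2663,167.1479 55.1027,147.0421 84.0533,147.5587 104.1591,168.3951 103.6425,197.3457 82.8061,217.4515 53.8555,216.9349 33.7497,196.0985" fill="none" stroke="#ff8800"/>
  <polyline points="16.6723,135.2096 179.6613,110.1878" fill="none" stroke="#0000ff"/>
  <polyline points="37.5795,13.2306 55.4053,42.5325 68.7525,63.1359 77.6213,75.0407 82.0116,78.2469" fill="none" stroke="#0000ff"/>
  <polyline points="151.8368,133.9143 13.5427,41.2334" fill="none" stroke="#ff8800"/>
  <polyline points="188.7085,50.3048 190.0267,212.2788 183.7296,166.8710 70.0451,163.2723 141.7837,62.0266" fill="none" stroke="#0000ff"/>
</svg>

Each laser-on run becomes one SVG element. Flip Y back into SVG space with y_svg = 228.1156 − y_machine.

Run 1: the run's S810 means `#ff8800` (cut). The run returns to its start, so emit a `<polygon>` with points (Y-flipped): 34.2663,167.1479 55.1027,147.0421 84.0533,147.5587 104.1591,168.3951 103.6425,197.3457 82.8061,217.4515 53.8555,216.9349 33.7497,196.0985.

Run 2: power S620 maps to stroke `#0000ff` (score). The run is open, so emit a `<polyline>` with points (Y-flipped): 16.6723,135.2096 179.6613,110.1878.

Run 3: power S620 maps to stroke `#0000ff` (score). The run is open, so emit a `<polyline>` with points (Y-flipped): 37.5795,13.2306 55.4053,42.5325 68.7525,63.1359 77.6213,75.0407 82.0116,78.2469.

Run 4: the run's S810 means `#ff8800` (cut). The run is open, so emit a `<polyline>` with points (Y-flipped): 151.8368,133.9143 13.5427,41.2334.

Run 5: S620 ⇒ score layer `#0000ff`. The run is open, so emit a `<polyline>` with points (Y-flipped): 188.7085,50.3048 190.0267,212.2788 183.7296,166.8710 70.0451,163.2723 141.7837,62.0266.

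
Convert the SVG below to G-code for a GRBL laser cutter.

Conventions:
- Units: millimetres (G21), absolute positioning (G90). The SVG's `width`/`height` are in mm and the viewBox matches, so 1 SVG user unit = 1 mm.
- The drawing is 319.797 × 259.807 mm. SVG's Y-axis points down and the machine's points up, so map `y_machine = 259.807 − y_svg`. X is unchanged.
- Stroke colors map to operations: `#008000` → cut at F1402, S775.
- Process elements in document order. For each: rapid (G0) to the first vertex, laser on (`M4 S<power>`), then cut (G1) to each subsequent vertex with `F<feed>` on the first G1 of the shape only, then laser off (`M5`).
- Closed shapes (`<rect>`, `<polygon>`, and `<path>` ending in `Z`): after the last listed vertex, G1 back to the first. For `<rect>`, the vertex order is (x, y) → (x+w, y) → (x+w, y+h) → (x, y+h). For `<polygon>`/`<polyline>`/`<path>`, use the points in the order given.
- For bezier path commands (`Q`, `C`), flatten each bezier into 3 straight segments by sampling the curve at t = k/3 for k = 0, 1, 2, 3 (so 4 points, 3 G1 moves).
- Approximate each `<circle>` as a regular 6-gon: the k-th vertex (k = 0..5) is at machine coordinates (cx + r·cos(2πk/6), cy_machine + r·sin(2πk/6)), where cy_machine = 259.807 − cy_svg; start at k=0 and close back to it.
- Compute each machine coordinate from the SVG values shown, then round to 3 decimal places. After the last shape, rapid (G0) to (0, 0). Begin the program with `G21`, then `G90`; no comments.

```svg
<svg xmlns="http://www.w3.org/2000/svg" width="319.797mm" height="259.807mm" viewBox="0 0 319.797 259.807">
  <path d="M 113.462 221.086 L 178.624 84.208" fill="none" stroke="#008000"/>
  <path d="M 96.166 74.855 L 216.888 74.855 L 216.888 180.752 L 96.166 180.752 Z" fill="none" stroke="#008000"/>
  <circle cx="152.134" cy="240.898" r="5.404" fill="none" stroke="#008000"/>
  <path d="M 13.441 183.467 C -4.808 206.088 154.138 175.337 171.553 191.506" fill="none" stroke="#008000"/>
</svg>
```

G21
G90
G0 X113.462 Y38.721
M4 S775
G1 X178.624 Y175.599 F1402
M5
G0 X96.166 Y184.952
M4 S775
G1 X216.888 Y184.952 F1402
G1 X216.888 Y79.055
G1 X96.166 Y79.055
G1 X96.166 Y184.952
M5
G0 X157.538 Y18.909
M4 S775
G1 X154.836 Y23.589 F1402
G1 X149.432 Y23.589
G1 X146.730 Y18.909
G1 X149.432 Y14.229
G1 X154.836 Y14.229
G1 X157.538 Y18.909
M5
G0 X13.441 Y76.340
M4 S775
G1 X42.452 Y67.795 F1402
G1 X118.766 Y72.545
G1 X171.553 Y68.301
M5
G0 X0.000 Y0.000

viewBox `0 0 319.797 259.807` with mm width/height → 1 unit = 1 mm. Flip: y_m = 259.807 − y_svg.

**Shape 1** — `<path>` line segment, stroke `#008000` → cut (S775, F1402). Machine vertices: (113.462,38.721) → (178.624,175.599). Open path.

**Shape 2** — `<path>` rectangle, stroke `#008000` → cut (S775, F1402). Machine vertices: (96.166,184.952) → (216.888,184.952) → (216.888,79.055) → (96.166,79.055) → (96.166,184.952). Closed: final G1 returns to the first vertex.

**Shape 3** — `<circle>` circle, stroke `#008000` → cut (S775, F1402). Machine vertices: (157.538,18.909) → (154.836,23.589) → (149.432,23.589) → (146.730,18.909) → (149.432,14.229) → (154.836,14.229) → (157.538,18.909). Closed: final G1 returns to the first vertex.

**Shape 4** — `<path>` cubic bezier, stroke `#008000` → cut (S775, F1402). Control points (SVG): P0=(13.441,183.467), P1=(-4.808,206.088), P2=(154.138,175.337), P3=(171.553,191.506); sampled at t=k/3. Machine vertices: (13.441,76.340) → (42.452,67.795) → (118.766,72.545) → (171.553,68.301). Open path.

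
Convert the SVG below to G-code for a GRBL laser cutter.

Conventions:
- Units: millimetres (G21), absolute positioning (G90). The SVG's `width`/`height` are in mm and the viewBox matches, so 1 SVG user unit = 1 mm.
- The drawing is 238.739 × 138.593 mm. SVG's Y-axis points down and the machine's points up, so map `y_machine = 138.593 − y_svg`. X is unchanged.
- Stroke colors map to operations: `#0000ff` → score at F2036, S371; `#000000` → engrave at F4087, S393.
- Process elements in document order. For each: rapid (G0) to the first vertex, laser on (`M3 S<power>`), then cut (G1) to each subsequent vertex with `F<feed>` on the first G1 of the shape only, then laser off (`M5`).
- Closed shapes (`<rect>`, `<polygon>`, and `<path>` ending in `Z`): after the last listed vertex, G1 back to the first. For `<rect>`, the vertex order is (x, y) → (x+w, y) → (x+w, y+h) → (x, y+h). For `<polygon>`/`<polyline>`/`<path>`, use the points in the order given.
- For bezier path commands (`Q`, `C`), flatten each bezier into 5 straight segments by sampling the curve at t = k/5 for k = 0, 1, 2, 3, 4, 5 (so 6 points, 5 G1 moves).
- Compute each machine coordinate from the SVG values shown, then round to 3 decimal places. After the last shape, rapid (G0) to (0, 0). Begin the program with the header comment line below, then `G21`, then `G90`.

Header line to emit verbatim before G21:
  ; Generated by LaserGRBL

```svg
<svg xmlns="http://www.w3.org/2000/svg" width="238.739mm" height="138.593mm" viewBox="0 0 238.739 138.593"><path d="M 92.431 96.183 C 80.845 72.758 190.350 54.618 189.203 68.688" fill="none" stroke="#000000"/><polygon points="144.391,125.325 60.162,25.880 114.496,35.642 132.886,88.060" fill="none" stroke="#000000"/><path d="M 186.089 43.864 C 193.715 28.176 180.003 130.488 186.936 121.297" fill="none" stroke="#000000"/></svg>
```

; Generated by LaserGRBL
G21
G90
G0 X92.431 Y42.410
M3 S393
G1 X98.156 Y55.615 F4087
G1 X121.820 Y66.260
G1 X152.298 Y73.051
G1 X178.467 Y74.697
G1 X189.203 Y69.905
M5
G0 X144.391 Y13.268
M3 S393
G1 X60.162 Y112.713 F4087
G1 X114.496 Y102.951
G1 X132.886 Y50.533
G1 X144.391 Y13.268
M5
G0 X186.089 Y94.729
M3 S393
G1 X188.440 Y91.818 F4087
G1 X187.685 Y71.603
G1 X185.839 Y45.100
G1 X184.918 Y23.326
G1 X186.936 Y17.296
M5
G0 X0.000 Y0.000

1 u = 1 mm; y_m = 138.593 − y.

[1] `<path>` cubic bezier, #000000→engrave S393 F4087: (92.431,42.410) → (98.156,55.615) → (121.820,66.260) → (152.298,73.051) → (178.467,74.697) → (189.203,69.905)

[2] `<polygon>` closed polygon, #000000→engrave S393 F4087: (144.391,13.268) → (60.162,112.713) → (114.496,102.951) → (132.886,50.533) → (144.391,13.268) (closed)

[3] `<path>` cubic bezier, #000000→engrave S393 F4087: (186.089,94.729) → (188.440,91.818) → (187.685,71.603) → (185.839,45.100) → (184.918,23.326) → (186.936,17.296)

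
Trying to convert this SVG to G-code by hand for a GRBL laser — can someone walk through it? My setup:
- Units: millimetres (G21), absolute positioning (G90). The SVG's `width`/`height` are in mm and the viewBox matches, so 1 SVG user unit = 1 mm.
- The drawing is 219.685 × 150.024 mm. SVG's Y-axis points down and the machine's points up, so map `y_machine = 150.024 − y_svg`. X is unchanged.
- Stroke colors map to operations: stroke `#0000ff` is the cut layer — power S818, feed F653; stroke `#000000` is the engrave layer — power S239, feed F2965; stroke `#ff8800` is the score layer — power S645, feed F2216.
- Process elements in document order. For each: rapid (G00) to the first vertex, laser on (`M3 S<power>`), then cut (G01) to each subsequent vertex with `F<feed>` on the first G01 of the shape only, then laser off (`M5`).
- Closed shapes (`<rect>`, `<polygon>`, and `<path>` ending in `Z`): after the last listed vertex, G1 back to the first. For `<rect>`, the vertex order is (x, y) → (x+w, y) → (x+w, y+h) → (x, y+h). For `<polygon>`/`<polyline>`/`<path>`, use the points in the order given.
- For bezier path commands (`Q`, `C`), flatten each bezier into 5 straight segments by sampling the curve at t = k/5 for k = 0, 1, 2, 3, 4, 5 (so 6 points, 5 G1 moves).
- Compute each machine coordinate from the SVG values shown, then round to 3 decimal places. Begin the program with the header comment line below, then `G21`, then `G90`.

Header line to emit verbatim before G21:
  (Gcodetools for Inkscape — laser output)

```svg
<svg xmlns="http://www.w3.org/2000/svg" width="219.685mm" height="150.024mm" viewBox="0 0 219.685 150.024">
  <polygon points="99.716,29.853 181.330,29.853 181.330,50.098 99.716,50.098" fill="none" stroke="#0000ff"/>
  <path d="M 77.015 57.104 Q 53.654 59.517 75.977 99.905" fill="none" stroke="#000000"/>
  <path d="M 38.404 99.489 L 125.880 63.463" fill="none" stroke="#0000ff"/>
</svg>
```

(Gcodetools for Inkscape — laser output)
G21
G90
G00 X99.716 Y120.171
M3 S818
G01 X181.330 Y120.171 F653
G01 X181.330 Y99.926
G01 X99.716 Y99.926
G01 X99.716 Y120.171
M5
G00 X77.015 Y92.920
M3 S239
G01 X69.498 Y90.436 F2965
G01 X65.636 Y84.914
G01 X65.428 Y76.353
G01 X68.875 Y64.755
G01 X75.977 Y50.119
M5
G00 X38.404 Y50.535
M3 S818
G01 X125.880 Y86.561 F653
M5

1 u = 1 mm; y_m = 150.024 − y.

[1] `<polygon>` rectangle, #0000ff→cut S818 F653: (99.716,120.171) → (181.330,120.171) → (181.330,99.926) → (99.716,99.926) → (99.716,120.171) (closed)

[2] `<path>` quadratic bezier, #000000→engrave S239 F2965: (77.015,92.920) → (69.498,90.436) → (65.636,84.914) → (65.428,76.353) → (68.875,64.755) → (75.977,50.119)

[3] `<path>` line segment, #0000ff→cut S818 F653: (38.404,50.535) → (125.880,86.561)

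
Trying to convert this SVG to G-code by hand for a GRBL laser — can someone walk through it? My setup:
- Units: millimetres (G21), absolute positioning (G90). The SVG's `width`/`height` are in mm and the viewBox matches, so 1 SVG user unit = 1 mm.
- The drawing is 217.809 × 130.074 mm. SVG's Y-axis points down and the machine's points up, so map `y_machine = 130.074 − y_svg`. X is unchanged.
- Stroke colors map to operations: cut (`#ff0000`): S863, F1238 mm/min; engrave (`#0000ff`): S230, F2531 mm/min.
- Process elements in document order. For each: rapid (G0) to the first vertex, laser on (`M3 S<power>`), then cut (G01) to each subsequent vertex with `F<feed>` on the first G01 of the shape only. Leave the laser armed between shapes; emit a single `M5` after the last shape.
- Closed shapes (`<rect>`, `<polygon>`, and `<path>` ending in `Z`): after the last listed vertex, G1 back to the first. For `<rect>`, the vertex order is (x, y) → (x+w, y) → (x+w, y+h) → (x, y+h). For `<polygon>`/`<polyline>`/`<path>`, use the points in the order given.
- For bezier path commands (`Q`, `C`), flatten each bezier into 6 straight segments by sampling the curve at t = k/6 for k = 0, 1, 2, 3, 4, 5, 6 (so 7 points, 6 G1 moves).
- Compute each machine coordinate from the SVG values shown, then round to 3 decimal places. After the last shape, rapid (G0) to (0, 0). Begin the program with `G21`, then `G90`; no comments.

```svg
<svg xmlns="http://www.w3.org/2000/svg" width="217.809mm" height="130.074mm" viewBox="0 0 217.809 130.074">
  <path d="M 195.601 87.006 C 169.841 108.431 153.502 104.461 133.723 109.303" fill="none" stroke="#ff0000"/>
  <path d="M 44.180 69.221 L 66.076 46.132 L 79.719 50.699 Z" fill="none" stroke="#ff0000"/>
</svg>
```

1 u = 1 mm; y_m = 130.074 − y.

[1] `<path>` cubic bezier, #ff0000→cut S863 F1238: (195.601,43.068) → (183.447,34.313) → (172.505,28.841) → (162.419,25.701) → (152.832,23.943) → (143.385,22.616) → (133.723,20.771)

[2] `<path>` closed polygon, #ff0000→cut S863 F1238: (44.180,60.853) → (66.076,83.942) → (79.719,79.375) → (44.180,60.853) (closed)

G21
G90
G0 X195.601 Y43.068
M3 S863
G01 X183.447 Y34.313 F1238
G01 X172.505 Y28.841
G01 X162.419 Y25.701
G01 X152.832 Y23.943
G01 X143.385 Y22.616
G01 X133.723 Y20.771
G0 X44.180 Y60.853
M3 S863
G01 X66.076 Y83.942 F1238
G01 X79.719 Y79.375
G01 X44.180 Y60.853
M5
G0 X0.000 Y0.000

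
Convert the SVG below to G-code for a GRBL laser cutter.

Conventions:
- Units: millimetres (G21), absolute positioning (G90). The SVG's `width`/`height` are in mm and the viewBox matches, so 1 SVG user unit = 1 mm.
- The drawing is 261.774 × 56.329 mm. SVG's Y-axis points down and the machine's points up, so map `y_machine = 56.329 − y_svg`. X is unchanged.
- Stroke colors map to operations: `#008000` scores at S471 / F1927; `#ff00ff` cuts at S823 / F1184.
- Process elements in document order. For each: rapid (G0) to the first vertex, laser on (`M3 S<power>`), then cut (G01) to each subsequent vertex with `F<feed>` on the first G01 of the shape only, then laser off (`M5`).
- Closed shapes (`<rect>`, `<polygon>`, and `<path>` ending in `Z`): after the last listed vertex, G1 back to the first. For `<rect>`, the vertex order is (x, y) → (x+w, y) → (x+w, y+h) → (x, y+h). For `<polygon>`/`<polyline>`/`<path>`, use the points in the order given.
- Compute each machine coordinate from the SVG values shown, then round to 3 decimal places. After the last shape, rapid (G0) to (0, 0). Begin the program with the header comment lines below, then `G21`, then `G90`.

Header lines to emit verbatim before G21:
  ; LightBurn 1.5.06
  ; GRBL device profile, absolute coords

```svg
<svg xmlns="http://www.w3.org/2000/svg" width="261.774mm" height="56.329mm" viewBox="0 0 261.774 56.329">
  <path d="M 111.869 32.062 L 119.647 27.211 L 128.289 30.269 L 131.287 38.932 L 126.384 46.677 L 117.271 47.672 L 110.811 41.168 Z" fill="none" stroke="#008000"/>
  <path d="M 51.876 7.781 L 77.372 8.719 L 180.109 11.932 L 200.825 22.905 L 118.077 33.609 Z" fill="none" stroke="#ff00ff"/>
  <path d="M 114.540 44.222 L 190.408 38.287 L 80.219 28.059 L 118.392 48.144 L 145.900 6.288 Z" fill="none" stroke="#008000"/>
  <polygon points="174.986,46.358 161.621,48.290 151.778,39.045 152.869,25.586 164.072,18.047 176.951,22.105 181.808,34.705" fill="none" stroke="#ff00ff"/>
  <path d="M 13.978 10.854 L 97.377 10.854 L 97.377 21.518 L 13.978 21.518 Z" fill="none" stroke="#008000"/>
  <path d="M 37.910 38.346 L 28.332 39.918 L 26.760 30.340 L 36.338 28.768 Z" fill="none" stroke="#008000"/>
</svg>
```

; LightBurn 1.5.06
; GRBL device profile, absolute coords
G21
G90
G0 X111.869 Y24.267
M3 S471
G01 X119.647 Y29.118 F1927
G01 X128.289 Y26.060
G01 X131.287 Y17.397
G01 X126.384 Y9.652
G01 X117.271 Y8.657
G01 X110.811 Y15.161
G01 X111.869 Y24.267
M5
G0 X51.876 Y48.548
M3 S823
G01 X77.372 Y47.610 F1184
G01 X180.109 Y44.397
G01 X200.825 Y33.424
G01 X118.077 Y22.720
G01 X51.876 Y48.548
M5
G0 X114.540 Y12.107
M3 S471
G01 X190.408 Y18.042 F1927
G01 X80.219 Y28.270
G01 X118.392 Y8.185
G01 X145.900 Y50.041
G01 X114.540 Y12.107
M5
G0 X174.986 Y9.971
M3 S823
G01 X161.621 Y8.039 F1184
G01 X151.778 Y17.284
G01 X152.869 Y30.743
G01 X164.072 Y38.282
G01 X176.951 Y34.224
G01 X181.808 Y21.624
G01 X174.986 Y9.971
M5
G0 X13.978 Y45.475
M3 S471
G01 X97.377 Y45.475 F1927
G01 X97.377 Y34.811
G01 X13.978 Y34.811
G01 X13.978 Y45.475
M5
G0 X37.910 Y17.983
M3 S471
G01 X28.332 Y16.411 F1927
G01 X26.760 Y25.989
G01 X36.338 Y27.561
G01 X37.910 Y17.983
M5
G0 X0.000 Y0.000

viewBox `0 0 261.774 56.329` with mm width/height → 1 unit = 1 mm. Flip: y_m = 56.329 − y_svg.

**Shape 1** — `<path>` regular polygon, stroke `#008000` → score (S471, F1927). Machine vertices: (111.869,24.267) → (119.647,29.118) → (128.289,26.060) → (131.287,17.397) → (126.384,9.652) → (117.271,8.657) → (110.811,15.161) → (111.869,24.267). Closed: final G1 returns to the first vertex.

**Shape 2** — `<path>` closed polygon, stroke `#ff00ff` → cut (S823, F1184). Machine vertices: (51.876,48.548) → (77.372,47.610) → (180.109,44.397) → (200.825,33.424) → (118.077,22.720) → (51.876,48.548). Closed: final G1 returns to the first vertex.

**Shape 3** — `<path>` closed polygon, stroke `#008000` → score (S471, F1927). Machine vertices: (114.540,12.107) → (190.408,18.042) → (80.219,28.270) → (118.392,8.185) → (145.900,50.041) → (114.540,12.107). Closed: final G1 returns to the first vertex.

**Shape 4** — `<polygon>` regular polygon, stroke `#ff00ff` → cut (S823, F1184). Machine vertices: (174.986,9.971) → (161.621,8.039) → (151.778,17.284) → (152.869,30.743) → (164.072,38.282) → (176.951,34.224) → (181.808,21.624) → (174.986,9.971). Closed: final G1 returns to the first vertex.

**Shape 5** — `<path>` rectangle, stroke `#008000` → score (S471, F1927). Machine vertices: (13.978,45.475) → (97.377,45.475) → (97.377,34.811) → (13.978,34.811) → (13.978,45.475). Closed: final G1 returns to the first vertex.

**Shape 6** — `<path>` regular polygon, stroke `#008000` → score (S471, F1927). Machine vertices: (37.910,17.983) → (28.332,16.411) → (26.760,25.989) → (36.338,27.561) → (37.910,17.983). Closed: final G1 returns to the first vertex.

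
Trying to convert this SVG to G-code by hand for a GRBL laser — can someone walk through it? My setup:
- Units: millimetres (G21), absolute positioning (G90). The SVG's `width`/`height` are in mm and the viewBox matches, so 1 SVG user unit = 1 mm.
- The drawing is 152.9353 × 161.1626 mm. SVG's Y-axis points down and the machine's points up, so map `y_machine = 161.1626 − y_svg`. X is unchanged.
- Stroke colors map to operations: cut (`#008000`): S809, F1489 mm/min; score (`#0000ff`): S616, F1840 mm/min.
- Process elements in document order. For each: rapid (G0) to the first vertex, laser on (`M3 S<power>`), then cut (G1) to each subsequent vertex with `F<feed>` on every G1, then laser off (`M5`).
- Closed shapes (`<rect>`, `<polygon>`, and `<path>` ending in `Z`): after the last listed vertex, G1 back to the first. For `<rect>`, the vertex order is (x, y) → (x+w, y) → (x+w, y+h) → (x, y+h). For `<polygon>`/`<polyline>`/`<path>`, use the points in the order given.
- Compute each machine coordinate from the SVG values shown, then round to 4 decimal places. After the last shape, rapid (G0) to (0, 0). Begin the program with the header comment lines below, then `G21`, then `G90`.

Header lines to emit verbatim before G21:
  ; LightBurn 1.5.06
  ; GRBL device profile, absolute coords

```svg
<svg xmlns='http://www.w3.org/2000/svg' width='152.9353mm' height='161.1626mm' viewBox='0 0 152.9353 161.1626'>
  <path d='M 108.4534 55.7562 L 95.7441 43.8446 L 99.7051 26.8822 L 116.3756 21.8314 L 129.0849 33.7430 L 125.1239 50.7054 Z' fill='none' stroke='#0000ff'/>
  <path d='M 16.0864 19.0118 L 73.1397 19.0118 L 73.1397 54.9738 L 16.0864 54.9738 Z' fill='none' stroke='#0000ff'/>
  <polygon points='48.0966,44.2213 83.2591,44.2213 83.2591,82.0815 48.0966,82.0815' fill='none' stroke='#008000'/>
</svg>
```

viewBox `0 0 152.9353 161.1626` with mm width/height → 1 unit = 1 mm. Flip: y_m = 161.1626 − y_svg.

**Shape 1** — `<path>` regular polygon, stroke `#0000ff` → score (S616, F1840). Machine vertices: (108.4534,105.4064) → (95.7441,117.3180) → (99.7051,134.2804) → (116.3756,139.3312) → (129.0849,127.4196) → (125.1239,110.4572) → (108.4534,105.4064). Closed: final G1 returns to the first vertex.

**Shape 2** — `<path>` rectangle, stroke `#0000ff` → score (S616, F1840). Machine vertices: (16.0864,142.1508) → (73.1397,142.1508) → (73.1397,106.1888) → (16.0864,106.1888) → (16.0864,142.1508). Closed: final G1 returns to the first vertex.

**Shape 3** — `<polygon>` rectangle, stroke `#008000` → cut (S809, F1489). Machine vertices: (48.0966,116.9413) → (83.2591,116.9413) → (83.2591,79.0811) → (48.0966,79.0811) → (48.0966,116.9413). Closed: final G1 returns to the first vertex.

; LightBurn 1.5.06
; GRBL device profile, absolute coords
G21
G90
G0 X108.4534 Y105.4064
M3 S616
G1 X95.7441 Y117.3180 F1840
G1 X99.7051 Y134.2804 F1840
G1 X116.3756 Y139.3312 F1840
G1 X129.0849 Y127.4196 F1840
G1 X125.1239 Y110.4572 F1840
G1 X108.4534 Y105.4064 F1840
M5
G0 X16.0864 Y142.1508
M3 S616
G1 X73.1397 Y142.1508 F1840
G1 X73.1397 Y106.1888 F1840
G1 X16.0864 Y106.1888 F1840
G1 X16.0864 Y142.1508 F1840
M5
G0 X48.0966 Y116.9413
M3 S809
G1 X83.2591 Y116.9413 F1489
G1 X83.2591 Y79.0811 F1489
G1 X48.0966 Y79.0811 F1489
G1 X48.0966 Y116.9413 F1489
M5
G0 X0.0000 Y0.0000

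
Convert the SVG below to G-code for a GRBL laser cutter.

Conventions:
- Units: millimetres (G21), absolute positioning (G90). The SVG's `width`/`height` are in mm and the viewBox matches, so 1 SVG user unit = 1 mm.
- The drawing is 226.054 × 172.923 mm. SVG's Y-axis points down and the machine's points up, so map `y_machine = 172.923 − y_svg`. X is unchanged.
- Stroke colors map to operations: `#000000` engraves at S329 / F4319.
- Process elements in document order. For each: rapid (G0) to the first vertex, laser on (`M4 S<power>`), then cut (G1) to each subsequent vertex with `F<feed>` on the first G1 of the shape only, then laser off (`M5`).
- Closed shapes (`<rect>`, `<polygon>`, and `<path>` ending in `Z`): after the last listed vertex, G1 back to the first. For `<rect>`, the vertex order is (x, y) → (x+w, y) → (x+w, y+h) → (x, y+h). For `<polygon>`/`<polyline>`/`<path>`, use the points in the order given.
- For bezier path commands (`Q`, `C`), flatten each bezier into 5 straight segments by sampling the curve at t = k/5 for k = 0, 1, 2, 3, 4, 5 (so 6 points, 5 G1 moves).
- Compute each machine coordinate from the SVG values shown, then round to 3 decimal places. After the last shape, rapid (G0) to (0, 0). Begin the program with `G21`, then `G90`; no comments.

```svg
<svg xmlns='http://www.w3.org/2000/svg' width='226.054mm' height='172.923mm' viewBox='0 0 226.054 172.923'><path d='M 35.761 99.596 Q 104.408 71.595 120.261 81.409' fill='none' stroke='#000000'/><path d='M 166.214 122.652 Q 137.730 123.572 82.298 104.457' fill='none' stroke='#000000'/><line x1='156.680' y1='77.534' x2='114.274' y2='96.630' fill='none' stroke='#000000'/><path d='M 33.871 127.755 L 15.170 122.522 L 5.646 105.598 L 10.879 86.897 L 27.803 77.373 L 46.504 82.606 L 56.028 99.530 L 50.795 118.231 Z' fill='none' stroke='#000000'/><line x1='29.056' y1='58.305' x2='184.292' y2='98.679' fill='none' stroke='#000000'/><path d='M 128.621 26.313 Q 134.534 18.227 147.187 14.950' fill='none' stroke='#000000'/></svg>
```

G21
G90
G0 X35.761 Y73.327
M4 S329
G1 X61.108 Y83.015 F4319
G1 X82.232 Y89.677
G1 X99.132 Y93.315
G1 X111.808 Y93.927
G1 X120.261 Y91.514
M5
G0 X166.214 Y50.271
M4 S329
G1 X153.742 Y50.704 F4319
G1 X139.115 Y52.741
G1 X122.332 Y56.380
G1 X103.393 Y61.621
G1 X82.298 Y68.466
M5
G0 X156.680 Y95.389
M4 S329
G1 X114.274 Y76.293 F4319
M5
G0 X33.871 Y45.168
M4 S329
G1 X15.170 Y50.401 F4319
G1 X5.646 Y67.325
G1 X10.879 Y86.026
G1 X27.803 Y95.550
G1 X46.504 Y90.317
G1 X56.028 Y73.393
G1 X50.795 Y54.692
G1 X33.871 Y45.168
M5
G0 X29.056 Y114.618
M4 S329
G1 X184.292 Y74.244 F4319
M5
G0 X128.621 Y146.610
M4 S329
G1 X131.256 Y149.652 F4319
G1 X134.430 Y152.309
G1 X138.143 Y154.582
G1 X142.395 Y156.470
G1 X147.187 Y157.973
M5
G0 X0.000 Y0.000

viewBox `0 0 226.054 172.923` with mm width/height → 1 unit = 1 mm. Flip: y_m = 172.923 − y_svg.

**Shape 1** — `<path>` quadratic bezier, stroke `#000000` → engrave (S329, F4319). Control points (SVG): P0=(35.761,99.596), P1=(104.408,71.595), P2=(120.261,81.409); sampled at t=k/5. Machine vertices: (35.761,73.327) → (61.108,83.015) → (82.232,89.677) → (99.132,93.315) → (111.808,93.927) → (120.261,91.514). Open path.

**Shape 2** — `<path>` quadratic bezier, stroke `#000000` → engrave (S329, F4319). Control points (SVG): P0=(166.214,122.652), P1=(137.730,123.572), P2=(82.298,104.457); sampled at t=k/5. Machine vertices: (166.214,50.271) → (153.742,50.704) → (139.115,52.741) → (122.332,56.380) → (103.393,61.621) → (82.298,68.466). Open path.

**Shape 3** — `<line>` line segment, stroke `#000000` → engrave (S329, F4319). Machine vertices: (156.680,95.389) → (114.274,76.293). Open path.

**Shape 4** — `<path>` regular polygon, stroke `#000000` → engrave (S329, F4319). Machine vertices: (33.871,45.168) → (15.170,50.401) → (5.646,67.325) → (10.879,86.026) → (27.803,95.550) → (46.504,90.317) → (56.028,73.393) → (50.795,54.692) → (33.871,45.168). Closed: final G1 returns to the first vertex.

**Shape 5** — `<line>` line segment, stroke `#000000` → engrave (S329, F4319). Machine vertices: (29.056,114.618) → (184.292,74.244). Open path.

**Shape 6** — `<path>` quadratic bezier, stroke `#000000` → engrave (S329, F4319). Control points (SVG): P0=(128.621,26.313), P1=(134.534,18.227), P2=(147.187,14.950); sampled at t=k/5. Machine vertices: (128.621,146.610) → (131.256,149.652) → (134.430,152.309) → (138.143,154.582) → (142.395,156.470) → (147.187,157.973). Open path.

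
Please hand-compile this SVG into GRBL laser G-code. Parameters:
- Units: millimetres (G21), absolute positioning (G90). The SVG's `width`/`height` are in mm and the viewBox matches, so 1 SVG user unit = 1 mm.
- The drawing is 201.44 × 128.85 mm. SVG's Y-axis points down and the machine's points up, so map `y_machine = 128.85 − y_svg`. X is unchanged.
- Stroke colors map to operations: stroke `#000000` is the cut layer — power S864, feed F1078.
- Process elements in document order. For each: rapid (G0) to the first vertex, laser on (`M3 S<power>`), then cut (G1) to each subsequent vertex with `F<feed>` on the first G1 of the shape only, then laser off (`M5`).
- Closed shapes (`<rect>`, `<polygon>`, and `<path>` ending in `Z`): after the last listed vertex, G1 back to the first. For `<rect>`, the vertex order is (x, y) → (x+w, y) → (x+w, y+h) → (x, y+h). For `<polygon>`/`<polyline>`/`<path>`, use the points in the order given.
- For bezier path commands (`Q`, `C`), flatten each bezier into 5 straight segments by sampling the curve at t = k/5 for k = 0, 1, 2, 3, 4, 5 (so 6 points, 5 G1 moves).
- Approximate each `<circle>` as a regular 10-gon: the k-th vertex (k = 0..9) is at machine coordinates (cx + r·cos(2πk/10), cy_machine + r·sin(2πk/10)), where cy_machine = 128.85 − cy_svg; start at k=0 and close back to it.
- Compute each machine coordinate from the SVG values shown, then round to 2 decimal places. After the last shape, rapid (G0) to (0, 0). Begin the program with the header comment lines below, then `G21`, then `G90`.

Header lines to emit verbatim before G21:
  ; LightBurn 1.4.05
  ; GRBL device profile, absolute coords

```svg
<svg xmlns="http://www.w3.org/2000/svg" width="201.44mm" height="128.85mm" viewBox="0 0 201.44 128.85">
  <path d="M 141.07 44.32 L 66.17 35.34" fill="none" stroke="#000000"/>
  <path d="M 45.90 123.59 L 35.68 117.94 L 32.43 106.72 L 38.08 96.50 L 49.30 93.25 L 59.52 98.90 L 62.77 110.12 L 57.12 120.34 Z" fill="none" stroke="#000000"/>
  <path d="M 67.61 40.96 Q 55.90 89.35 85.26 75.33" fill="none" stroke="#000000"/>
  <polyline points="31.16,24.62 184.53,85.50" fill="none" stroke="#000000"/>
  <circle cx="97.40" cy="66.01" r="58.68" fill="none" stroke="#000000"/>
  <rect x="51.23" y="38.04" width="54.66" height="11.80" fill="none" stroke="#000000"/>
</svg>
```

1 u = 1 mm; y_m = 128.85 − y.

[1] `<path>` line segment, #000000→cut S864 F1078: (141.07,84.53) → (66.17,93.51)

[2] `<path>` regular polygon, #000000→cut S864 F1078: (45.90,5.26) → (35.68,10.91) → (32.43,22.13) → (38.08,32.35) → (49.30,35.60) → (59.52,29.95) → (62.77,18.73) → (57.12,8.51) → (45.90,5.26) (closed)

[3] `<path>` quadratic bezier, #000000→cut S864 F1078: (67.61,87.89) → (64.57,71.03) → (64.81,59.16) → (68.34,52.29) → (75.16,50.41) → (85.26,53.52)

[4] `<polyline>` line segment, #000000→cut S864 F1078: (31.16,104.23) → (184.53,43.35)

[5] `<circle>` circle, #000000→cut S864 F1078: (156.08,62.84) → (144.87,97.33) → (115.53,118.65) → (79.27,118.65) → (49.93,97.33) → (38.72,62.84) → (49.93,28.35) → (79.27,7.03) → (115.53,7.03) → (144.87,28.35) → (156.08,62.84) (closed)

[6] `<rect>` rectangle, #000000→cut S864 F1078: (51.23,90.81) → (105.89,90.81) → (105.89,79.01) → (51.23,79.01) → (51.23,90.81) (closed)

; LightBurn 1.4.05
; GRBL device profile, absolute coords
G21
G90
G0 X141.07 Y84.53
M3 S864
G1 X66.17 Y93.51 F1078
M5
G0 X45.90 Y5.26
M3 S864
G1 X35.68 Y10.91 F1078
G1 X32.43 Y22.13
G1 X38.08 Y32.35
G1 X49.30 Y35.60
G1 X59.52 Y29.95
G1 X62.77 Y18.73
G1 X57.12 Y8.51
G1 X45.90 Y5.26
M5
G0 X67.61 Y87.89
M3 S864
G1 X64.57 Y71.03 F1078
G1 X64.81 Y59.16
G1 X68.34 Y52.29
G1 X75.16 Y50.41
G1 X85.26 Y53.52
M5
G0 X31.16 Y104.23
M3 S864
G1 X184.53 Y43.35 F1078
M5
G0 X156.08 Y62.84
M3 S864
G1 X144.87 Y97.33 F1078
G1 X115.53 Y118.65
G1 X79.27 Y118.65
G1 X49.93 Y97.33
G1 X38.72 Y62.84
G1 X49.93 Y28.35
G1 X79.27 Y7.03
G1 X115.53 Y7.03
G1 X144.87 Y28.35
G1 X156.08 Y62.84
M5
G0 X51.23 Y90.81
M3 S864
G1 X105.89 Y90.81 F1078
G1 X105.89 Y79.01
G1 X51.23 Y79.01
G1 X51.23 Y90.81
M5
G0 X0.00 Y0.00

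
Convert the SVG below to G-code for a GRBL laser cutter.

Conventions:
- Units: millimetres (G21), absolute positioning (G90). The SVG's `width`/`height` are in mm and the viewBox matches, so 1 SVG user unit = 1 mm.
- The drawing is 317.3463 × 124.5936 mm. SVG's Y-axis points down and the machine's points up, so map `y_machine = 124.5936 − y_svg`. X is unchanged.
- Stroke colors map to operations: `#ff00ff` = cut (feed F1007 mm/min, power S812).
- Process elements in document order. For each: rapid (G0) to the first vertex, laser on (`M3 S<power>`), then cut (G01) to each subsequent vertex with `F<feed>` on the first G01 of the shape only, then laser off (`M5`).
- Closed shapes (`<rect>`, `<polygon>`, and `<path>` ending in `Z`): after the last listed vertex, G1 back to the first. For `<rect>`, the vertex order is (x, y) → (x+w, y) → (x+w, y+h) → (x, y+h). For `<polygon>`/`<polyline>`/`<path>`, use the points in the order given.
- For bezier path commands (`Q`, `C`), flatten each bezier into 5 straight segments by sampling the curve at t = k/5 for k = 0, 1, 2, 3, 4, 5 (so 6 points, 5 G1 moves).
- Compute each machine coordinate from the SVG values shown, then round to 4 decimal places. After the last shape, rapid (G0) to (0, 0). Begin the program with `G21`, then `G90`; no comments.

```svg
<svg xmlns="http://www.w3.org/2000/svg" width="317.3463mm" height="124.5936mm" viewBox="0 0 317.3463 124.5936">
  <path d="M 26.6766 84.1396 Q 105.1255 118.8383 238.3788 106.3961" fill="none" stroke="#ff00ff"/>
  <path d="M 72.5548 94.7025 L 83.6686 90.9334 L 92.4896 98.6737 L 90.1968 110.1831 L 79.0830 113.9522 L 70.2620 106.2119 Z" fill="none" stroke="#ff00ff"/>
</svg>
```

G21
G90
G0 X26.6766 Y40.4540
M3 S812
G01 X60.2483 Y28.4602 F1007
G01 X98.2044 Y20.2376
G01 X140.5449 Y15.7863
G01 X187.2697 Y15.1063
G01 X238.3788 Y18.1975
M5
G0 X72.5548 Y29.8911
M3 S812
G01 X83.6686 Y33.6602 F1007
G01 X92.4896 Y25.9199
G01 X90.1968 Y14.4105
G01 X79.0830 Y10.6414
G01 X70.2620 Y18.3817
G01 X72.5548 Y29.8911
M5
G0 X0.0000 Y0.0000

Since the viewBox matches the mm dimensions, user units are millimetres directly. The only transform is the Y-flip y_m = 124.5936 − y_svg.

Shape 1 is a quadratic bezier drawn with `<path>`. Its stroke #ff00ff means cut at S812, F1007. After flipping Y the toolpath is (26.6766,40.4540) → (60.2483,28.4602) → (98.2044,20.2376) → (140.5449,15.7863) → (187.2697,15.1063) → (238.3788,18.1975).

Shape 2 is a regular polygon drawn with `<path>`. Its stroke #ff00ff means cut at S812, F1007. After flipping Y the toolpath is (72.5548,29.8911) → (83.6686,33.6602) → (92.4896,25.9199) → (90.1968,14.4105) → (79.0830,10.6414) → (70.2620,18.3817) → (72.5548,29.8911), returning to the start.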